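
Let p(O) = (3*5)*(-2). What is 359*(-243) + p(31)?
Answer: -87267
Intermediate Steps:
p(O) = -30 (p(O) = 15*(-2) = -30)
359*(-243) + p(31) = 359*(-243) - 30 = -87237 - 30 = -87267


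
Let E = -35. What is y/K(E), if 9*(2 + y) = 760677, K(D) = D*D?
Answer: 253553/3675 ≈ 68.994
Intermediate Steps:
K(D) = D**2
y = 253553/3 (y = -2 + (1/9)*760677 = -2 + 253559/3 = 253553/3 ≈ 84518.)
y/K(E) = 253553/(3*((-35)**2)) = (253553/3)/1225 = (253553/3)*(1/1225) = 253553/3675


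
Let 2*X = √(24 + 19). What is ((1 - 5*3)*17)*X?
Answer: -119*√43 ≈ -780.33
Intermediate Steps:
X = √43/2 (X = √(24 + 19)/2 = √43/2 ≈ 3.2787)
((1 - 5*3)*17)*X = ((1 - 5*3)*17)*(√43/2) = ((1 - 15)*17)*(√43/2) = (-14*17)*(√43/2) = -119*√43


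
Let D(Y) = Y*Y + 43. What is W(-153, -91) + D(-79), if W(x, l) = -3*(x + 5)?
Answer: 6728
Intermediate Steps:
W(x, l) = -15 - 3*x (W(x, l) = -3*(5 + x) = -15 - 3*x)
D(Y) = 43 + Y² (D(Y) = Y² + 43 = 43 + Y²)
W(-153, -91) + D(-79) = (-15 - 3*(-153)) + (43 + (-79)²) = (-15 + 459) + (43 + 6241) = 444 + 6284 = 6728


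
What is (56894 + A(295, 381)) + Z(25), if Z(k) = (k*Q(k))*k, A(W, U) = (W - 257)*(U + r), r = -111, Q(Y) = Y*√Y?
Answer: 145279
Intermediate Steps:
Q(Y) = Y^(3/2)
A(W, U) = (-257 + W)*(-111 + U) (A(W, U) = (W - 257)*(U - 111) = (-257 + W)*(-111 + U))
Z(k) = k^(7/2) (Z(k) = (k*k^(3/2))*k = k^(5/2)*k = k^(7/2))
(56894 + A(295, 381)) + Z(25) = (56894 + (28527 - 257*381 - 111*295 + 381*295)) + 25^(7/2) = (56894 + (28527 - 97917 - 32745 + 112395)) + 78125 = (56894 + 10260) + 78125 = 67154 + 78125 = 145279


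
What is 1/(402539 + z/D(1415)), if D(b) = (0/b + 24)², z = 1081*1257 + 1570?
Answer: 576/233222851 ≈ 2.4697e-6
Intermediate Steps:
z = 1360387 (z = 1358817 + 1570 = 1360387)
D(b) = 576 (D(b) = (0 + 24)² = 24² = 576)
1/(402539 + z/D(1415)) = 1/(402539 + 1360387/576) = 1/(233222851/576) = 576/233222851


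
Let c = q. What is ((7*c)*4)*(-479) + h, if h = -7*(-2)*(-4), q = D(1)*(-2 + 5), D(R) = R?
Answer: -40292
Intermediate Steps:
q = 3 (q = 1*(-2 + 5) = 1*3 = 3)
c = 3
h = -56 (h = 14*(-4) = -56)
((7*c)*4)*(-479) + h = ((7*3)*4)*(-479) - 56 = (21*4)*(-479) - 56 = 84*(-479) - 56 = -40236 - 56 = -40292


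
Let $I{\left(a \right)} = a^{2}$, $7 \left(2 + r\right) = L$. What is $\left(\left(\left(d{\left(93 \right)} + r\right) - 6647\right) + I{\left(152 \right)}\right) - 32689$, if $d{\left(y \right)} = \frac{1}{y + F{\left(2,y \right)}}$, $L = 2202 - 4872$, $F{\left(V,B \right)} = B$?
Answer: $- \frac{21633281}{1302} \approx -16615.0$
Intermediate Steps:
$L = -2670$ ($L = 2202 - 4872 = -2670$)
$r = - \frac{2684}{7}$ ($r = -2 + \frac{1}{7} \left(-2670\right) = -2 - \frac{2670}{7} = - \frac{2684}{7} \approx -383.43$)
$d{\left(y \right)} = \frac{1}{2 y}$ ($d{\left(y \right)} = \frac{1}{y + y} = \frac{1}{2 y}$)
$\left(\left(\left(d{\left(93 \right)} + r\right) - 6647\right) + I{\left(152 \right)}\right) - 32689 = \left(\left(\left(\frac{1}{2 \cdot 93} - \frac{2684}{7}\right) - 6647\right) + 152^{2}\right) - 32689 = \left(\left(\left(\frac{1}{2} \cdot \frac{1}{93} - \frac{2684}{7}\right) - 6647\right) + 23104\right) - 32689 = \left(\left(\left(\frac{1}{186} - \frac{2684}{7}\right) - 6647\right) + 23104\right) - 32689 = \left(\left(- \frac{499217}{1302} - 6647\right) + 23104\right) - 32689 = \left(- \frac{9153611}{1302} + 23104\right) - 32689 = \frac{20927797}{1302} - 32689 = - \frac{21633281}{1302}$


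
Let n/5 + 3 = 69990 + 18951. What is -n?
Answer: -444690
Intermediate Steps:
n = 444690 (n = -15 + 5*(69990 + 18951) = -15 + 5*88941 = -15 + 444705 = 444690)
-n = -1*444690 = -444690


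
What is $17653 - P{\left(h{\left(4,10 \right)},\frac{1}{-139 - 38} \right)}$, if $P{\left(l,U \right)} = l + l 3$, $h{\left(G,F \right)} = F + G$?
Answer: $17597$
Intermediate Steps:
$P{\left(l,U \right)} = 4 l$ ($P{\left(l,U \right)} = l + 3 l = 4 l$)
$17653 - P{\left(h{\left(4,10 \right)},\frac{1}{-139 - 38} \right)} = 17653 - 4 \left(10 + 4\right) = 17653 - 4 \cdot 14 = 17653 - 56 = 17597$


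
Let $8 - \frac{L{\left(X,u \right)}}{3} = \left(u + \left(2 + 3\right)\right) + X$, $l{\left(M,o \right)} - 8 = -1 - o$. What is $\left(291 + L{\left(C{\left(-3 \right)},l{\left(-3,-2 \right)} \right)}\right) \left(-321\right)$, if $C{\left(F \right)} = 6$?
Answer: $-81855$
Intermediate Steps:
$l{\left(M,o \right)} = 7 - o$ ($l{\left(M,o \right)} = 8 - \left(1 + o\right) = 7 - o$)
$L{\left(X,u \right)} = 9 - 3 X - 3 u$ ($L{\left(X,u \right)} = 24 - 3 \left(\left(u + \left(2 + 3\right)\right) + X\right) = 24 - 3 \left(\left(u + 5\right) + X\right) = 24 - 3 \left(\left(5 + u\right) + X\right) = 24 - 3 \left(5 + X + u\right) = 24 - \left(15 + 3 X + 3 u\right) = 9 - 3 X - 3 u$)
$\left(291 + L{\left(C{\left(-3 \right)},l{\left(-3,-2 \right)} \right)}\right) \left(-321\right) = \left(291 - \left(9 + 3 \left(7 - -2\right)\right)\right) \left(-321\right) = \left(291 - \left(9 + 3 \left(7 + 2\right)\right)\right) \left(-321\right) = \left(291 - 36\right) \left(-321\right) = 255 \left(-321\right) = -81855$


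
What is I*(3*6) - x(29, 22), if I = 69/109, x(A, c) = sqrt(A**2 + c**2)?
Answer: 1242/109 - 5*sqrt(53) ≈ -25.006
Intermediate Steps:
I = 69/109 (I = 69*(1/109) = 69/109 ≈ 0.63303)
I*(3*6) - x(29, 22) = 69*(3*6)/109 - sqrt(29**2 + 22**2) = (69/109)*18 - sqrt(841 + 484) = 1242/109 - sqrt(1325) = 1242/109 - 5*sqrt(53)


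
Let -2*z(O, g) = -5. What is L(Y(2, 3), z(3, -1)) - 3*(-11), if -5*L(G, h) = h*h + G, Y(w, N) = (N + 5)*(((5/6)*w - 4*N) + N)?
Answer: 2609/60 ≈ 43.483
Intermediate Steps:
z(O, g) = 5/2 (z(O, g) = -½*(-5) = 5/2)
Y(w, N) = (5 + N)*(-3*N + 5*w/6) (Y(w, N) = (5 + N)*(((5*(⅙))*w - 4*N) + N) = (5 + N)*((5*w/6 - 4*N) + N) = (5 + N)*((-4*N + 5*w/6) + N) = (5 + N)*(-3*N + 5*w/6))
L(G, h) = -G/5 - h²/5 (L(G, h) = -(h*h + G)/5 = -(h² + G)/5 = -(G + h²)/5 = -G/5 - h²/5)
L(Y(2, 3), z(3, -1)) - 3*(-11) = (-(-15*3 - 3*3² + (25/6)*2 + (⅚)*3*2)/5 - (5/2)²/5) - 3*(-11) = (-(-45 - 3*9 + 25/3 + 5)/5 - ⅕*25/4) + 33 = (-(-45 - 27 + 25/3 + 5)/5 - 5/4) + 33 = (-⅕*(-176/3) - 5/4) + 33 = (176/15 - 5/4) + 33 = 629/60 + 33 = 2609/60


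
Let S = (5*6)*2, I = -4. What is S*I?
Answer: -240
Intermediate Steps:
S = 60 (S = 30*2 = 60)
S*I = 60*(-4) = -240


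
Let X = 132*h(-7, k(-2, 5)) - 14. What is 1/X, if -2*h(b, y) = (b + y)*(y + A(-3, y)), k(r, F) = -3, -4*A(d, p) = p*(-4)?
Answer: -1/3974 ≈ -0.00025164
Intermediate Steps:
A(d, p) = p (A(d, p) = -p*(-4)/4 = -(-1)*p = p)
h(b, y) = -y*(b + y) (h(b, y) = -(b + y)*(y + y)/2 = -(b + y)*2*y/2 = -y*(b + y))
X = -3974 (X = 132*(-3*(-1*(-7) - 1*(-3))) - 14 = 132*(-3*(7 + 3)) - 14 = 132*(-3*10) - 14 = 132*(-30) - 14 = -3960 - 14 = -3974)
1/X = 1/(-3974) = -1/3974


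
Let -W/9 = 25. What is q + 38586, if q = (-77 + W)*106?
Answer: 6574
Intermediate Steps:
W = -225 (W = -9*25 = -225)
q = -32012 (q = (-77 - 225)*106 = -302*106 = -32012)
q + 38586 = -32012 + 38586 = 6574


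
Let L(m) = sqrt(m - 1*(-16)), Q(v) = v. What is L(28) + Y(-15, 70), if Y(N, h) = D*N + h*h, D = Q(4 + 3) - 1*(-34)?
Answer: 4285 + 2*sqrt(11) ≈ 4291.6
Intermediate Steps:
D = 41 (D = (4 + 3) - 1*(-34) = 7 + 34 = 41)
Y(N, h) = h**2 + 41*N (Y(N, h) = 41*N + h*h = 41*N + h**2 = h**2 + 41*N)
L(m) = sqrt(16 + m) (L(m) = sqrt(m + 16) = sqrt(16 + m))
L(28) + Y(-15, 70) = sqrt(16 + 28) + (70**2 + 41*(-15)) = sqrt(44) + (4900 - 615) = 2*sqrt(11) + 4285 = 4285 + 2*sqrt(11)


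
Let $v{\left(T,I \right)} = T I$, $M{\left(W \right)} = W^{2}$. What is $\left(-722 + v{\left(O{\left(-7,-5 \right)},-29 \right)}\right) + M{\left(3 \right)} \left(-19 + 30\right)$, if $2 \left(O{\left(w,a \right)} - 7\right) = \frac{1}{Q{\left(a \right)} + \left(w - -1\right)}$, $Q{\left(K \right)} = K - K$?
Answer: $- \frac{9883}{12} \approx -823.58$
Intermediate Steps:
$Q{\left(K \right)} = 0$
$O{\left(w,a \right)} = 7 + \frac{1}{2 \left(1 + w\right)}$ ($O{\left(w,a \right)} = 7 + \frac{1}{2 \left(0 + \left(w - -1\right)\right)} = 7 + \frac{1}{2 \left(0 + \left(w + 1\right)\right)} = 7 + \frac{1}{2 \left(0 + \left(1 + w\right)\right)} = 7 + \frac{1}{2 \left(1 + w\right)}$)
$v{\left(T,I \right)} = I T$
$\left(-722 + v{\left(O{\left(-7,-5 \right)},-29 \right)}\right) + M{\left(3 \right)} \left(-19 + 30\right) = \left(-722 - 29 \frac{15 + 14 \left(-7\right)}{2 \left(1 - 7\right)}\right) + 3^{2} \left(-19 + 30\right) = \left(-722 - 29 \frac{15 - 98}{2 \left(-6\right)}\right) + 9 \cdot 11 = \left(-722 - 29 \cdot \frac{1}{2} \left(- \frac{1}{6}\right) \left(-83\right)\right) + 99 = \left(-722 - \frac{2407}{12}\right) + 99 = - \frac{11071}{12} + 99 = - \frac{9883}{12}$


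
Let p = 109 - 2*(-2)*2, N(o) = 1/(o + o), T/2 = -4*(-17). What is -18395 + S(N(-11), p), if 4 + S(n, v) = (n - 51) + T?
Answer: -402909/22 ≈ -18314.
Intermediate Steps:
T = 136 (T = 2*(-4*(-17)) = 2*68 = 136)
N(o) = 1/(2*o)
p = 117 (p = 109 - (-4)*2 = 109 - 1*(-8) = 109 + 8 = 117)
S(n, v) = 81 + n (S(n, v) = -4 + ((n - 51) + 136) = -4 + ((-51 + n) + 136) = -4 + (85 + n) = 81 + n)
-18395 + S(N(-11), p) = -18395 + (81 + (½)/(-11)) = -18395 + (81 + (½)*(-1/11)) = -18395 + (81 - 1/22) = -18395 + 1781/22 = -402909/22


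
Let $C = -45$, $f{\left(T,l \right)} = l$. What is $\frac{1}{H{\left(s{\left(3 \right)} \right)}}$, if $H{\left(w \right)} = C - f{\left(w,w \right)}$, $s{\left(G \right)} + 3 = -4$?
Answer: $- \frac{1}{38} \approx -0.026316$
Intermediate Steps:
$s{\left(G \right)} = -7$ ($s{\left(G \right)} = -3 - 4 = -7$)
$H{\left(w \right)} = -45 - w$
$\frac{1}{H{\left(s{\left(3 \right)} \right)}} = \frac{1}{-45 - -7} = \frac{1}{-45 + 7} = \frac{1}{-38} = - \frac{1}{38}$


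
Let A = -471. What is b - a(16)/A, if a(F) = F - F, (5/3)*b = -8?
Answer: -24/5 ≈ -4.8000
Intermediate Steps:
b = -24/5 (b = (3/5)*(-8) = -24/5 ≈ -4.8000)
a(F) = 0
b - a(16)/A = -24/5 - 0/(-471) = -24/5 - 0*(-1)/471 = -24/5 - 1*0 = -24/5 + 0 = -24/5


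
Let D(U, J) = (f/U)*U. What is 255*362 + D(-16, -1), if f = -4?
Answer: 92306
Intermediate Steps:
D(U, J) = -4 (D(U, J) = (-4/U)*U = -4)
255*362 + D(-16, -1) = 255*362 - 4 = 92310 - 4 = 92306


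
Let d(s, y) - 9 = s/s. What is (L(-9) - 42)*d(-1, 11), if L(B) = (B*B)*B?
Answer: -7710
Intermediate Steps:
d(s, y) = 10 (d(s, y) = 9 + s/s = 9 + 1 = 10)
L(B) = B**3 (L(B) = B**2*B = B**3)
(L(-9) - 42)*d(-1, 11) = ((-9)**3 - 42)*10 = (-729 - 42)*10 = -771*10 = -7710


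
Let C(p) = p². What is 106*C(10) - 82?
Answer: 10518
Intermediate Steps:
106*C(10) - 82 = 106*10² - 82 = 106*100 - 82 = 10600 - 82 = 10518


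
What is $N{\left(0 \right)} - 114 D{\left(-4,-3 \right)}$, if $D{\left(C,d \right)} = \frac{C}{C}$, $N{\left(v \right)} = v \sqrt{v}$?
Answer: $-114$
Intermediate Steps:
$N{\left(v \right)} = v^{\frac{3}{2}}$
$D{\left(C,d \right)} = 1$
$N{\left(0 \right)} - 114 D{\left(-4,-3 \right)} = 0^{\frac{3}{2}} - 114 = 0 - 114 = -114$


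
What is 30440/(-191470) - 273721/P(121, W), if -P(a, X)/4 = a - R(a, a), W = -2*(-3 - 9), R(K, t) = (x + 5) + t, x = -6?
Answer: 5240923811/76588 ≈ 68430.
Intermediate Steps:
R(K, t) = -1 + t (R(K, t) = (-6 + 5) + t = -1 + t)
W = 24 (W = -2*(-12) = 24)
P(a, X) = -4 (P(a, X) = -4*(a - (-1 + a)) = -4*(a + (1 - a)) = -4*1 = -4)
30440/(-191470) - 273721/P(121, W) = 30440/(-191470) - 273721/(-4) = 30440*(-1/191470) - 273721*(-¼) = -3044/19147 + 273721/4 = 5240923811/76588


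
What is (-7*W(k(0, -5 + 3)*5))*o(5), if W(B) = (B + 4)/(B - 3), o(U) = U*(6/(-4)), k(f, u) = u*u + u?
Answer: 105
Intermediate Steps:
k(f, u) = u + u² (k(f, u) = u² + u = u + u²)
o(U) = -3*U/2 (o(U) = U*(6*(-¼)) = U*(-3/2) = -3*U/2)
W(B) = (4 + B)/(-3 + B)
(-7*W(k(0, -5 + 3)*5))*o(5) = (-7*(4 + ((-5 + 3)*(1 + (-5 + 3)))*5)/(-3 + ((-5 + 3)*(1 + (-5 + 3)))*5))*(-3/2*5) = -7*(4 - 2*(1 - 2)*5)/(-3 - 2*(1 - 2)*5)*(-15/2) = -7*(4 - 2*(-1)*5)/(-3 - 2*(-1)*5)*(-15/2) = -7*(4 + 2*5)/(-3 + 2*5)*(-15/2) = -7*(4 + 10)/(-3 + 10)*(-15/2) = -7*14/7*(-15/2) = -14*(-15/2) = 105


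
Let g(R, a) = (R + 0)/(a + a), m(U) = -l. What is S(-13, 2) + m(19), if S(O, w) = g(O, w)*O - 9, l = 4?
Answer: 117/4 ≈ 29.250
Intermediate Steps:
m(U) = -4 (m(U) = -1*4 = -4)
g(R, a) = R/(2*a) (g(R, a) = R/((2*a)) = R*(1/(2*a)) = R/(2*a))
S(O, w) = -9 + O**2/(2*w) (S(O, w) = (O/(2*w))*O - 9 = O**2/(2*w) - 9 = -9 + O**2/(2*w))
S(-13, 2) + m(19) = (-9 + (1/2)*(-13)**2/2) - 4 = (-9 + (1/2)*169*(1/2)) - 4 = (-9 + 169/4) - 4 = 133/4 - 4 = 117/4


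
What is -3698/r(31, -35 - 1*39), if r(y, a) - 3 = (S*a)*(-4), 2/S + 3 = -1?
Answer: 3698/145 ≈ 25.503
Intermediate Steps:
S = -½ (S = 2/(-3 - 1) = 2/(-4) = 2*(-¼) = -½ ≈ -0.50000)
r(y, a) = 3 + 2*a (r(y, a) = 3 - a/2*(-4) = 3 + 2*a)
-3698/r(31, -35 - 1*39) = -3698/(3 + 2*(-35 - 1*39)) = -3698/(3 + 2*(-35 - 39)) = -3698/(3 + 2*(-74)) = -3698/(3 - 148) = -3698/(-145) = -3698*(-1/145) = 3698/145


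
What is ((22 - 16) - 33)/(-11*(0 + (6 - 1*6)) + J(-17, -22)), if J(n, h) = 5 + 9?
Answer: -27/14 ≈ -1.9286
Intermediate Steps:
J(n, h) = 14
((22 - 16) - 33)/(-11*(0 + (6 - 1*6)) + J(-17, -22)) = ((22 - 16) - 33)/(-11*(0 + (6 - 1*6)) + 14) = (6 - 33)/(-11*(0 + (6 - 6)) + 14) = -27/(-11*(0 + 0) + 14) = -27/(-11*0 + 14) = -27/(0 + 14) = -27/14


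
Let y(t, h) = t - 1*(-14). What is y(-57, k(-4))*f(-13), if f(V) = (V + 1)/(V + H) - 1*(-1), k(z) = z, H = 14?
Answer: 473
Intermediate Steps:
y(t, h) = 14 + t (y(t, h) = t + 14 = 14 + t)
f(V) = 1 + (1 + V)/(14 + V) (f(V) = (V + 1)/(V + 14) - 1*(-1) = (1 + V)/(14 + V) + 1 = 1 + (1 + V)/(14 + V))
y(-57, k(-4))*f(-13) = (14 - 57)*((15 + 2*(-13))/(14 - 13)) = -43*(15 - 26)/1 = -43*(-11) = 473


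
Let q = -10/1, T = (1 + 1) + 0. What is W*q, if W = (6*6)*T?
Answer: -720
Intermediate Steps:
T = 2 (T = 2 + 0 = 2)
W = 72 (W = (6*6)*2 = 36*2 = 72)
q = -10 (q = -10*1 = -10)
W*q = 72*(-10) = -720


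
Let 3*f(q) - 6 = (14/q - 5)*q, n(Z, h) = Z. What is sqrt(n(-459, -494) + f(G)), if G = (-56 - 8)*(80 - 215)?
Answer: I*sqrt(133671)/3 ≈ 121.87*I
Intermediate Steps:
G = 8640 (G = -64*(-135) = 8640)
f(q) = 2 + q*(-5 + 14/q)/3 (f(q) = 2 + ((14/q - 5)*q)/3 = 2 + ((-5 + 14/q)*q)/3 = 2 + (q*(-5 + 14/q))/3 = 2 + q*(-5 + 14/q)/3)
sqrt(n(-459, -494) + f(G)) = sqrt(-459 + (20/3 - 5/3*8640)) = sqrt(-459 + (20/3 - 14400)) = sqrt(-459 - 43180/3) = sqrt(-44557/3) = I*sqrt(133671)/3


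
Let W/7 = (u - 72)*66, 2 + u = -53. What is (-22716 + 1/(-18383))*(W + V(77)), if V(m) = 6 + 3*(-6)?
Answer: 24506582807094/18383 ≈ 1.3331e+9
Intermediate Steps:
u = -55 (u = -2 - 53 = -55)
V(m) = -12 (V(m) = 6 - 18 = -12)
W = -58674 (W = 7*((-55 - 72)*66) = 7*(-127*66) = 7*(-8382) = -58674)
(-22716 + 1/(-18383))*(W + V(77)) = (-22716 + 1/(-18383))*(-58674 - 12) = (-22716 - 1/18383)*(-58686) = -417588229/18383*(-58686) = 24506582807094/18383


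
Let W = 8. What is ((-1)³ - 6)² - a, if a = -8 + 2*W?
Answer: 41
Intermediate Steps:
a = 8 (a = -8 + 2*8 = -8 + 16 = 8)
((-1)³ - 6)² - a = ((-1)³ - 6)² - 1*8 = (-1 - 6)² - 8 = (-7)² - 8 = 49 - 8 = 41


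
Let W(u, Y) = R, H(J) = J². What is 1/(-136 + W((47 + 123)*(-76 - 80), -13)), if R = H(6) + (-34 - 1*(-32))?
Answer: -1/102 ≈ -0.0098039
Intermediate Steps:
R = 34 (R = 6² + (-34 - 1*(-32)) = 36 + (-34 + 32) = 36 - 2 = 34)
W(u, Y) = 34
1/(-136 + W((47 + 123)*(-76 - 80), -13)) = 1/(-136 + 34) = 1/(-102) = -1/102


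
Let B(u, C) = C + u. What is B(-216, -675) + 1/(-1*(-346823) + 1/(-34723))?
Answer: -10730076875225/12042735028 ≈ -891.00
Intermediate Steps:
B(-216, -675) + 1/(-1*(-346823) + 1/(-34723)) = (-675 - 216) + 1/(-1*(-346823) + 1/(-34723)) = -891 + 1/(346823 - 1/34723) = -891 + 1/(12042735028/34723) = -891 + 34723/12042735028 = -10730076875225/12042735028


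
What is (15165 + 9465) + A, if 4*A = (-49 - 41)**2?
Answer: 26655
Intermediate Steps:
A = 2025 (A = (-49 - 41)**2/4 = (1/4)*(-90)**2 = (1/4)*8100 = 2025)
(15165 + 9465) + A = (15165 + 9465) + 2025 = 24630 + 2025 = 26655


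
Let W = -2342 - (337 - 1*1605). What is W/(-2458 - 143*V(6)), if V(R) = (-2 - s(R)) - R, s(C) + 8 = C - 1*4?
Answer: 179/362 ≈ 0.49448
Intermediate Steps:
s(C) = -12 + C (s(C) = -8 + (C - 1*4) = -8 + (C - 4) = -8 + (-4 + C) = -12 + C)
V(R) = 10 - 2*R (V(R) = (-2 - (-12 + R)) - R = (-2 + (12 - R)) - R = (10 - R) - R = 10 - 2*R)
W = -1074 (W = -2342 - (337 - 1605) = -2342 - 1*(-1268) = -2342 + 1268 = -1074)
W/(-2458 - 143*V(6)) = -1074/(-2458 - 143*(10 - 2*6)) = -1074/(-2458 - 143*(10 - 12)) = -1074/(-2458 - 143*(-2)) = -1074/(-2458 + 286) = -1074/(-2172) = -1074*(-1/2172) = 179/362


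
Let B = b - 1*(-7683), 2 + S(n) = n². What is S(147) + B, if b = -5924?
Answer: 23366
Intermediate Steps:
S(n) = -2 + n²
B = 1759 (B = -5924 - 1*(-7683) = -5924 + 7683 = 1759)
S(147) + B = (-2 + 147²) + 1759 = (-2 + 21609) + 1759 = 21607 + 1759 = 23366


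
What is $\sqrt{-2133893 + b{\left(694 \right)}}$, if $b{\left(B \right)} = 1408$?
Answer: $i \sqrt{2132485} \approx 1460.3 i$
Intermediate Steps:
$\sqrt{-2133893 + b{\left(694 \right)}} = \sqrt{-2133893 + 1408} = \sqrt{-2132485} = i \sqrt{2132485}$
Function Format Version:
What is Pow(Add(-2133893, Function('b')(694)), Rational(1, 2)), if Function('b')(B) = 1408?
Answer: Mul(I, Pow(2132485, Rational(1, 2))) ≈ Mul(1460.3, I)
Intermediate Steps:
Pow(Add(-2133893, Function('b')(694)), Rational(1, 2)) = Pow(Add(-2133893, 1408), Rational(1, 2)) = Pow(-2132485, Rational(1, 2)) = Mul(I, Pow(2132485, Rational(1, 2)))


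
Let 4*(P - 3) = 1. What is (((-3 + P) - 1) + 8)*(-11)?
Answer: -319/4 ≈ -79.750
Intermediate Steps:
P = 13/4 (P = 3 + (¼)*1 = 3 + ¼ = 13/4 ≈ 3.2500)
(((-3 + P) - 1) + 8)*(-11) = (((-3 + 13/4) - 1) + 8)*(-11) = ((¼ - 1) + 8)*(-11) = (-¾ + 8)*(-11) = (29/4)*(-11) = -319/4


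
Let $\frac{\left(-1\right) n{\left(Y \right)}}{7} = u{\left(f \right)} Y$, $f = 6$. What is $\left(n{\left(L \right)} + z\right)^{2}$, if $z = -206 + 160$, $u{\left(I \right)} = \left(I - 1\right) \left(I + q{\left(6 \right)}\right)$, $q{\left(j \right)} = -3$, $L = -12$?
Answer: $1473796$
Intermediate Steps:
$u{\left(I \right)} = \left(-1 + I\right) \left(-3 + I\right)$ ($u{\left(I \right)} = \left(I - 1\right) \left(I - 3\right) = \left(-1 + I\right) \left(-3 + I\right)$)
$z = -46$
$n{\left(Y \right)} = - 105 Y$ ($n{\left(Y \right)} = - 7 \left(3 + 6^{2} - 24\right) Y = - 7 \left(3 + 36 - 24\right) Y = - 7 \cdot 15 Y = - 105 Y$)
$\left(n{\left(L \right)} + z\right)^{2} = \left(\left(-105\right) \left(-12\right) - 46\right)^{2} = \left(1260 - 46\right)^{2} = 1214^{2} = 1473796$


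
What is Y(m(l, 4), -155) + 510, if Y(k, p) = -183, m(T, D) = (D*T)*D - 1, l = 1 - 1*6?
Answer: 327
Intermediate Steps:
l = -5 (l = 1 - 6 = -5)
m(T, D) = -1 + T*D² (m(T, D) = T*D² - 1 = -1 + T*D²)
Y(m(l, 4), -155) + 510 = -183 + 510 = 327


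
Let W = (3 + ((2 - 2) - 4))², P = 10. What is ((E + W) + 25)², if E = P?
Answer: 1296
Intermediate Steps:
E = 10
W = 1 (W = (3 + (0 - 4))² = (3 - 4)² = (-1)² = 1)
((E + W) + 25)² = ((10 + 1) + 25)² = (11 + 25)² = 36² = 1296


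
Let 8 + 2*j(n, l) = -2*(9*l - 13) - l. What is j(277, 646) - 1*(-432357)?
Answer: 426229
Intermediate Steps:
j(n, l) = 9 - 19*l/2 (j(n, l) = -4 + (-2*(9*l - 13) - l)/2 = -4 + (-2*(-13 + 9*l) - l)/2 = -4 + ((26 - 18*l) - l)/2 = -4 + (26 - 19*l)/2 = -4 + (13 - 19*l/2) = 9 - 19*l/2)
j(277, 646) - 1*(-432357) = (9 - 19/2*646) - 1*(-432357) = (9 - 6137) + 432357 = -6128 + 432357 = 426229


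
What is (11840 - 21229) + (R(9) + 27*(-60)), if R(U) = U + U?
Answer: -10991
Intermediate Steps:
R(U) = 2*U
(11840 - 21229) + (R(9) + 27*(-60)) = (11840 - 21229) + (2*9 + 27*(-60)) = -9389 + (18 - 1620) = -9389 - 1602 = -10991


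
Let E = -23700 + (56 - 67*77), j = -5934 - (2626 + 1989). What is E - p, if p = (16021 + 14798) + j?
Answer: -49073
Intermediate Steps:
j = -10549 (j = -5934 - 1*4615 = -5934 - 4615 = -10549)
E = -28803 (E = -23700 + (56 - 5159) = -23700 - 5103 = -28803)
p = 20270 (p = (16021 + 14798) - 10549 = 30819 - 10549 = 20270)
E - p = -28803 - 1*20270 = -28803 - 20270 = -49073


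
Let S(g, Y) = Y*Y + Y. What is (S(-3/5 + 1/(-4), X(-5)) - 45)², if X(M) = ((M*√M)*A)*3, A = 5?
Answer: 793520775 + 4225500*I*√5 ≈ 7.9352e+8 + 9.4485e+6*I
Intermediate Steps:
X(M) = 15*M^(3/2) (X(M) = ((M*√M)*5)*3 = (M^(3/2)*5)*3 = (5*M^(3/2))*3 = 15*M^(3/2))
S(g, Y) = Y + Y² (S(g, Y) = Y² + Y = Y + Y²)
(S(-3/5 + 1/(-4), X(-5)) - 45)² = ((15*(-5)^(3/2))*(1 + 15*(-5)^(3/2)) - 45)² = ((15*(-5*I*√5))*(1 + 15*(-5*I*√5)) - 45)² = ((-75*I*√5)*(1 - 75*I*√5) - 45)² = (-75*I*√5*(1 - 75*I*√5) - 45)² = (-45 - 75*I*√5*(1 - 75*I*√5))²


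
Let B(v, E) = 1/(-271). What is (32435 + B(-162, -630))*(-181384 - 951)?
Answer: -1602703499140/271 ≈ -5.9140e+9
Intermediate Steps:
B(v, E) = -1/271
(32435 + B(-162, -630))*(-181384 - 951) = (32435 - 1/271)*(-181384 - 951) = (8789884/271)*(-182335) = -1602703499140/271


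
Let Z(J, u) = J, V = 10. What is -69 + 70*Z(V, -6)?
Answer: 631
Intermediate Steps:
-69 + 70*Z(V, -6) = -69 + 70*10 = -69 + 700 = 631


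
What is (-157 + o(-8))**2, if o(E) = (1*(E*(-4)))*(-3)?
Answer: 64009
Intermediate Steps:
o(E) = 12*E (o(E) = (1*(-4*E))*(-3) = -4*E*(-3) = 12*E)
(-157 + o(-8))**2 = (-157 + 12*(-8))**2 = (-157 - 96)**2 = (-253)**2 = 64009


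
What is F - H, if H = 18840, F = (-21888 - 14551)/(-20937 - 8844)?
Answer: -561037601/29781 ≈ -18839.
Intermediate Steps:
F = 36439/29781 (F = -36439/(-29781) = -36439*(-1/29781) = 36439/29781 ≈ 1.2236)
F - H = 36439/29781 - 1*18840 = 36439/29781 - 18840 = -561037601/29781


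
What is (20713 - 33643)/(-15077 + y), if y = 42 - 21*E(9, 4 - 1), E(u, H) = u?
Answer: 6465/7612 ≈ 0.84932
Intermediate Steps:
y = -147 (y = 42 - 21*9 = 42 - 189 = -147)
(20713 - 33643)/(-15077 + y) = (20713 - 33643)/(-15077 - 147) = -12930/(-15224) = -12930*(-1/15224) = 6465/7612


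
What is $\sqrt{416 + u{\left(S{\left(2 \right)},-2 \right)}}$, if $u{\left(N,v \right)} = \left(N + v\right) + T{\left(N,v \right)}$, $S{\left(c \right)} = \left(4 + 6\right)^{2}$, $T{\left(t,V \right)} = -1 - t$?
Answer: $\sqrt{413} \approx 20.322$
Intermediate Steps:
$S{\left(c \right)} = 100$ ($S{\left(c \right)} = 10^{2} = 100$)
$u{\left(N,v \right)} = -1 + v$ ($u{\left(N,v \right)} = \left(N + v\right) - \left(1 + N\right) = -1 + v$)
$\sqrt{416 + u{\left(S{\left(2 \right)},-2 \right)}} = \sqrt{416 - 3} = \sqrt{413}$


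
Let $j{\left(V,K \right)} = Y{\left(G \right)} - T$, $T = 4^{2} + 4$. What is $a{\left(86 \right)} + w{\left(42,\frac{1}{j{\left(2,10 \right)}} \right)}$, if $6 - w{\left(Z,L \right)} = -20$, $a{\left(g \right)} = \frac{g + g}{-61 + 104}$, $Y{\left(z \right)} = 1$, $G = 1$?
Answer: $30$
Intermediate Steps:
$T = 20$ ($T = 16 + 4 = 20$)
$j{\left(V,K \right)} = -19$ ($j{\left(V,K \right)} = 1 - 20 = -19$)
$a{\left(g \right)} = \frac{2 g}{43}$
$w{\left(Z,L \right)} = 26$ ($w{\left(Z,L \right)} = 6 - -20 = 6 + 20 = 26$)
$a{\left(86 \right)} + w{\left(42,\frac{1}{j{\left(2,10 \right)}} \right)} = \frac{2}{43} \cdot 86 + 26 = 4 + 26 = 30$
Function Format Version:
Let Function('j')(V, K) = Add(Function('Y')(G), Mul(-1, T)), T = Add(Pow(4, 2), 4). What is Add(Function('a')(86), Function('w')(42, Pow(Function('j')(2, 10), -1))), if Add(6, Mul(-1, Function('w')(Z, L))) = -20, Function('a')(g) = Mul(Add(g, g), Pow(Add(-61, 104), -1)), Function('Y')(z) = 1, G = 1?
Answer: 30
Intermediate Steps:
T = 20 (T = Add(16, 4) = 20)
Function('j')(V, K) = -19 (Function('j')(V, K) = Add(1, Mul(-1, 20)) = Add(1, -20) = -19)
Function('a')(g) = Mul(Rational(2, 43), g) (Function('a')(g) = Mul(Mul(2, g), Pow(43, -1)) = Mul(Mul(2, g), Rational(1, 43)) = Mul(Rational(2, 43), g))
Function('w')(Z, L) = 26 (Function('w')(Z, L) = Add(6, Mul(-1, -20)) = Add(6, 20) = 26)
Add(Function('a')(86), Function('w')(42, Pow(Function('j')(2, 10), -1))) = Add(Mul(Rational(2, 43), 86), 26) = Add(4, 26) = 30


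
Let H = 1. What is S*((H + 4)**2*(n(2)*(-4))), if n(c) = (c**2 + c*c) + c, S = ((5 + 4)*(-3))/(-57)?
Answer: -9000/19 ≈ -473.68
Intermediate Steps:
S = 9/19 (S = (9*(-3))*(-1/57) = -27*(-1/57) = 9/19 ≈ 0.47368)
n(c) = c + 2*c**2 (n(c) = (c**2 + c**2) + c = 2*c**2 + c = c + 2*c**2)
S*((H + 4)**2*(n(2)*(-4))) = 9*((1 + 4)**2*((2*(1 + 2*2))*(-4)))/19 = 9*(5**2*((2*(1 + 4))*(-4)))/19 = 9*(25*((2*5)*(-4)))/19 = 9*(25*(10*(-4)))/19 = 9*(25*(-40))/19 = (9/19)*(-1000) = -9000/19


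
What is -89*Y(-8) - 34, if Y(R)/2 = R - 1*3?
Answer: 1924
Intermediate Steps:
Y(R) = -6 + 2*R (Y(R) = 2*(R - 1*3) = 2*(R - 3) = 2*(-3 + R) = -6 + 2*R)
-89*Y(-8) - 34 = -89*(-6 + 2*(-8)) - 34 = -89*(-6 - 16) - 34 = -89*(-22) - 34 = 1958 - 34 = 1924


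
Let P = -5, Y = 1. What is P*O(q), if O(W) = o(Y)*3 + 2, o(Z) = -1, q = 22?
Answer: 5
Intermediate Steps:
O(W) = -1 (O(W) = -1*3 + 2 = -3 + 2 = -1)
P*O(q) = -5*(-1) = 5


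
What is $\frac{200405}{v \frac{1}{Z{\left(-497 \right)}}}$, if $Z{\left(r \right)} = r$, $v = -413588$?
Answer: $\frac{14228755}{59084} \approx 240.82$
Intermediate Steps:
$\frac{200405}{v \frac{1}{Z{\left(-497 \right)}}} = \frac{200405}{\left(-413588\right) \frac{1}{-497}} = \frac{200405}{\left(-413588\right) \left(- \frac{1}{497}\right)} = \frac{200405}{\frac{59084}{71}} = 200405 \cdot \frac{71}{59084} = \frac{14228755}{59084}$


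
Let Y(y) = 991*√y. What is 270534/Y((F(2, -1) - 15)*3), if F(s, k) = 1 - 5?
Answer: -90178*I*√57/18829 ≈ -36.159*I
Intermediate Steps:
F(s, k) = -4
270534/Y((F(2, -1) - 15)*3) = 270534/((991*√((-4 - 15)*3))) = 270534/((991*√(-19*3))) = 270534/((991*√(-57))) = 270534/((991*(I*√57))) = 270534/((991*I*√57)) = 270534*(-I*√57/56487) = -90178*I*√57/18829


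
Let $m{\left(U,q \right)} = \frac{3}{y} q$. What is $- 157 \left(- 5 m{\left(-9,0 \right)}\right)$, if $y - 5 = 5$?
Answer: $0$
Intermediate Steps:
$y = 10$ ($y = 5 + 5 = 10$)
$m{\left(U,q \right)} = \frac{3 q}{10}$ ($m{\left(U,q \right)} = \frac{3}{10} q = 3 \cdot \frac{1}{10} q = \frac{3 q}{10}$)
$- 157 \left(- 5 m{\left(-9,0 \right)}\right) = - 157 \left(- 5 \cdot \frac{3}{10} \cdot 0\right) = - 157 \left(\left(-5\right) 0\right) = \left(-157\right) 0 = 0$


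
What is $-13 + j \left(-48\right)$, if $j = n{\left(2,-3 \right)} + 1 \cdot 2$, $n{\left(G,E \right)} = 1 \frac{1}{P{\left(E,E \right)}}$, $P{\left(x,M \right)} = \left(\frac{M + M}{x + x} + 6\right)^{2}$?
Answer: $- \frac{5389}{49} \approx -109.98$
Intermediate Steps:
$P{\left(x,M \right)} = \left(6 + \frac{M}{x}\right)^{2}$ ($P{\left(x,M \right)} = \left(\frac{2 M}{2 x} + 6\right)^{2} = \left(2 M \frac{1}{2 x} + 6\right)^{2} = \left(\frac{M}{x} + 6\right)^{2} = \left(6 + \frac{M}{x}\right)^{2}$)
$n{\left(G,E \right)} = \frac{1}{49}$ ($n{\left(G,E \right)} = 1 \frac{1}{\frac{1}{E^{2}} \left(E + 6 E\right)^{2}} = 1 \frac{1}{\frac{1}{E^{2}} \left(7 E\right)^{2}} = 1 \frac{1}{\frac{1}{E^{2}} \cdot 49 E^{2}} = 1 \cdot \frac{1}{49} = \frac{1}{49}$)
$j = \frac{99}{49}$ ($j = \frac{1}{49} + 1 \cdot 2 = \frac{1}{49} + 2 = \frac{99}{49} \approx 2.0204$)
$-13 + j \left(-48\right) = -13 + \frac{99}{49} \left(-48\right) = -13 - \frac{4752}{49} = - \frac{5389}{49}$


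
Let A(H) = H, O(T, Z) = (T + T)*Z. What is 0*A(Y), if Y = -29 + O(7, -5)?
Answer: 0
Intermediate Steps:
O(T, Z) = 2*T*Z (O(T, Z) = (2*T)*Z = 2*T*Z)
Y = -99 (Y = -29 + 2*7*(-5) = -29 - 70 = -99)
0*A(Y) = 0*(-99) = 0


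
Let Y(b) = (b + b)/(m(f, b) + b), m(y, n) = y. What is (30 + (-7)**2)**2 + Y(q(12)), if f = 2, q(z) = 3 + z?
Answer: 106127/17 ≈ 6242.8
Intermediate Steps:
Y(b) = 2*b/(2 + b) (Y(b) = (b + b)/(2 + b) = (2*b)/(2 + b) = 2*b/(2 + b))
(30 + (-7)**2)**2 + Y(q(12)) = (30 + (-7)**2)**2 + 2*(3 + 12)/(2 + (3 + 12)) = (30 + 49)**2 + 2*15/(2 + 15) = 79**2 + 2*15/17 = 6241 + 2*15*(1/17) = 6241 + 30/17 = 106127/17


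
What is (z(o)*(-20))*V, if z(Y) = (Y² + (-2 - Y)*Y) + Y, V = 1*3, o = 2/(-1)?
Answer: -120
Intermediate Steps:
o = -2 (o = 2*(-1) = -2)
V = 3
z(Y) = Y + Y² + Y*(-2 - Y) (z(Y) = (Y² + Y*(-2 - Y)) + Y = Y + Y² + Y*(-2 - Y))
(z(o)*(-20))*V = (-1*(-2)*(-20))*3 = (2*(-20))*3 = -40*3 = -120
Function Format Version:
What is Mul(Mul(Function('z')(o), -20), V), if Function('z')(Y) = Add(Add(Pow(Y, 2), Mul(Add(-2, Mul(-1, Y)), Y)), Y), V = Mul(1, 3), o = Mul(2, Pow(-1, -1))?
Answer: -120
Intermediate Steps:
o = -2 (o = Mul(2, -1) = -2)
V = 3
Function('z')(Y) = Add(Y, Pow(Y, 2), Mul(Y, Add(-2, Mul(-1, Y)))) (Function('z')(Y) = Add(Add(Pow(Y, 2), Mul(Y, Add(-2, Mul(-1, Y)))), Y) = Add(Y, Pow(Y, 2), Mul(Y, Add(-2, Mul(-1, Y)))))
Mul(Mul(Function('z')(o), -20), V) = Mul(Mul(Mul(-1, -2), -20), 3) = Mul(Mul(2, -20), 3) = Mul(-40, 3) = -120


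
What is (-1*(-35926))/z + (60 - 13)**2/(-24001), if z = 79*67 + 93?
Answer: 425181126/64634693 ≈ 6.5782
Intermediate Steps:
z = 5386 (z = 5293 + 93 = 5386)
(-1*(-35926))/z + (60 - 13)**2/(-24001) = -1*(-35926)/5386 + (60 - 13)**2/(-24001) = 35926*(1/5386) + 47**2*(-1/24001) = 17963/2693 + 2209*(-1/24001) = 17963/2693 - 2209/24001 = 425181126/64634693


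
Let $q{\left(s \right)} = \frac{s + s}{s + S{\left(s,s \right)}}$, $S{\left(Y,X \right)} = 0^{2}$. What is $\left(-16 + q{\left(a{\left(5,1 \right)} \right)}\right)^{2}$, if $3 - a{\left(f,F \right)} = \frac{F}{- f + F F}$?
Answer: $196$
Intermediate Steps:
$S{\left(Y,X \right)} = 0$
$a{\left(f,F \right)} = 3 - \frac{F}{F^{2} - f}$ ($a{\left(f,F \right)} = 3 - \frac{F}{- f + F F} = 3 - \frac{F}{- f + F^{2}} = 3 - \frac{F}{F^{2} - f}$)
$q{\left(s \right)} = 2$ ($q{\left(s \right)} = \frac{s + s}{s + 0} = \frac{2 s}{s} = 2$)
$\left(-16 + q{\left(a{\left(5,1 \right)} \right)}\right)^{2} = \left(-16 + 2\right)^{2} = \left(-14\right)^{2} = 196$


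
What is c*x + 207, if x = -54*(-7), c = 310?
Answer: 117387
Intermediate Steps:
x = 378 (x = -1*(-378) = 378)
c*x + 207 = 310*378 + 207 = 117180 + 207 = 117387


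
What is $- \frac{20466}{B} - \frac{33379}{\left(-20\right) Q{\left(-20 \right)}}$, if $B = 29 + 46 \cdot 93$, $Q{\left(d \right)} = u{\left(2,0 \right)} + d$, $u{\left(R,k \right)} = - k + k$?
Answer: $- \frac{151949753}{1722800} \approx -88.199$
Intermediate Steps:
$u{\left(R,k \right)} = 0$
$Q{\left(d \right)} = d$ ($Q{\left(d \right)} = 0 + d = d$)
$B = 4307$ ($B = 29 + 4278 = 4307$)
$- \frac{20466}{B} - \frac{33379}{\left(-20\right) Q{\left(-20 \right)}} = - \frac{20466}{4307} - \frac{33379}{\left(-20\right) \left(-20\right)} = \left(-20466\right) \frac{1}{4307} - \frac{33379}{400} = - \frac{20466}{4307} - \frac{33379}{400} = - \frac{151949753}{1722800}$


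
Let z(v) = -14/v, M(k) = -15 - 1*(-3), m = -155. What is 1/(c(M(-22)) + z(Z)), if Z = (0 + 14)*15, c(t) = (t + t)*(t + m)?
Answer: 15/60119 ≈ 0.00024951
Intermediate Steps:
M(k) = -12 (M(k) = -15 + 3 = -12)
c(t) = 2*t*(-155 + t) (c(t) = (t + t)*(t - 155) = (2*t)*(-155 + t) = 2*t*(-155 + t))
Z = 210 (Z = 14*15 = 210)
1/(c(M(-22)) + z(Z)) = 1/(2*(-12)*(-155 - 12) - 14/210) = 1/(2*(-12)*(-167) - 14*1/210) = 1/(4008 - 1/15) = 1/(60119/15) = 15/60119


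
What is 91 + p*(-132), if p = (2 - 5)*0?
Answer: 91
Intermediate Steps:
p = 0 (p = -3*0 = 0)
91 + p*(-132) = 91 + 0*(-132) = 91 + 0 = 91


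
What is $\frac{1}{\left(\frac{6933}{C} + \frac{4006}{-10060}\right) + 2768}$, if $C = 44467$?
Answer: $\frac{223669010}{619061625269} \approx 0.0003613$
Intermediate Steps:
$\frac{1}{\left(\frac{6933}{C} + \frac{4006}{-10060}\right) + 2768} = \frac{1}{\left(\frac{6933}{44467} + \frac{4006}{-10060}\right) + 2768} = \frac{1}{\left(6933 \cdot \frac{1}{44467} + 4006 \left(- \frac{1}{10060}\right)\right) + 2768} = \frac{1}{\left(\frac{6933}{44467} - \frac{2003}{5030}\right) + 2768} = \frac{1}{- \frac{54194411}{223669010} + 2768} = \frac{1}{\frac{619061625269}{223669010}} = \frac{223669010}{619061625269}$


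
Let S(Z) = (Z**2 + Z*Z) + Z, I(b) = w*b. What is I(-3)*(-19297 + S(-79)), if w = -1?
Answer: -20682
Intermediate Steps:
I(b) = -b
S(Z) = Z + 2*Z**2 (S(Z) = (Z**2 + Z**2) + Z = 2*Z**2 + Z = Z + 2*Z**2)
I(-3)*(-19297 + S(-79)) = (-1*(-3))*(-19297 - 79*(1 + 2*(-79))) = 3*(-19297 - 79*(1 - 158)) = 3*(-19297 - 79*(-157)) = 3*(-19297 + 12403) = 3*(-6894) = -20682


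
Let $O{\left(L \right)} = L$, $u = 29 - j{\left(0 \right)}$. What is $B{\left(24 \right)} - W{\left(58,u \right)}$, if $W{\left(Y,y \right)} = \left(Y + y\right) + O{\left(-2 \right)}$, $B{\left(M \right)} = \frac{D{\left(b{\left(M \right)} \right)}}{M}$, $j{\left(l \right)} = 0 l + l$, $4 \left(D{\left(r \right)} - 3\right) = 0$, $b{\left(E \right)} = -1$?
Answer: $- \frac{679}{8} \approx -84.875$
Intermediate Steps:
$D{\left(r \right)} = 3$ ($D{\left(r \right)} = 3 + \frac{1}{4} \cdot 0 = 3 + 0 = 3$)
$j{\left(l \right)} = l$ ($j{\left(l \right)} = 0 + l = l$)
$B{\left(M \right)} = \frac{3}{M}$
$u = 29$ ($u = 29 - 0 = 29 + 0 = 29$)
$W{\left(Y,y \right)} = -2 + Y + y$ ($W{\left(Y,y \right)} = \left(Y + y\right) - 2 = -2 + Y + y$)
$B{\left(24 \right)} - W{\left(58,u \right)} = \frac{3}{24} - \left(-2 + 58 + 29\right) = 3 \cdot \frac{1}{24} - 85 = \frac{1}{8} - 85 = - \frac{679}{8}$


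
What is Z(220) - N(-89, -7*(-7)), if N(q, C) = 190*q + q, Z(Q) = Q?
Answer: 17219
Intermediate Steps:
N(q, C) = 191*q
Z(220) - N(-89, -7*(-7)) = 220 - 191*(-89) = 220 - 1*(-16999) = 220 + 16999 = 17219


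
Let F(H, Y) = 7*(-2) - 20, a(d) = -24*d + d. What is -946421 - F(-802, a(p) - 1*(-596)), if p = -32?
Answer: -946387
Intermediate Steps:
a(d) = -23*d
F(H, Y) = -34 (F(H, Y) = -14 - 20 = -34)
-946421 - F(-802, a(p) - 1*(-596)) = -946421 - 1*(-34) = -946421 + 34 = -946387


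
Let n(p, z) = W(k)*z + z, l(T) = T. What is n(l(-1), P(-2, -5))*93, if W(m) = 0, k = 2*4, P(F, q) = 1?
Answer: 93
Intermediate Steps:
k = 8
n(p, z) = z (n(p, z) = 0*z + z = 0 + z = z)
n(l(-1), P(-2, -5))*93 = 1*93 = 93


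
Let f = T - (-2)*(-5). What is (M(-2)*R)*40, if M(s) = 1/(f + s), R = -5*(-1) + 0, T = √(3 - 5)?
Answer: -1200/73 - 100*I*√2/73 ≈ -16.438 - 1.9373*I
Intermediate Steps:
T = I*√2 (T = √(-2) = I*√2 ≈ 1.4142*I)
R = 5 (R = 5 + 0 = 5)
f = -10 + I*√2 (f = I*√2 - (-2)*(-5) = I*√2 - 1*10 = I*√2 - 10 = -10 + I*√2 ≈ -10.0 + 1.4142*I)
M(s) = 1/(-10 + s + I*√2) (M(s) = 1/((-10 + I*√2) + s) = 1/(-10 + s + I*√2))
(M(-2)*R)*40 = (5/(-10 - 2 + I*√2))*40 = (5/(-12 + I*√2))*40 = 200/(-12 + I*√2)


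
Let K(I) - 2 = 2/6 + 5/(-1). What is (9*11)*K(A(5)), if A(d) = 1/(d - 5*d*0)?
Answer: -264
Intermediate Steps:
A(d) = 1/d (A(d) = 1/(d + 0) = 1/d)
K(I) = -8/3 (K(I) = 2 + (2/6 + 5/(-1)) = 2 + (2*(1/6) + 5*(-1)) = 2 + (1/3 - 5) = 2 - 14/3 = -8/3)
(9*11)*K(A(5)) = (9*11)*(-8/3) = 99*(-8/3) = -264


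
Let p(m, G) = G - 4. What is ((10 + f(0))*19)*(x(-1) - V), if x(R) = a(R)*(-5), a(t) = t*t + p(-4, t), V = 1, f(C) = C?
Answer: 3610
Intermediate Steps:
p(m, G) = -4 + G
a(t) = -4 + t + t² (a(t) = t*t + (-4 + t) = t² + (-4 + t) = -4 + t + t²)
x(R) = 20 - 5*R - 5*R² (x(R) = (-4 + R + R²)*(-5) = 20 - 5*R - 5*R²)
((10 + f(0))*19)*(x(-1) - V) = ((10 + 0)*19)*((20 - 5*(-1) - 5*(-1)²) - 1*1) = (10*19)*((20 + 5 - 5*1) - 1) = 190*((20 + 5 - 5) - 1) = 190*(20 - 1) = 190*19 = 3610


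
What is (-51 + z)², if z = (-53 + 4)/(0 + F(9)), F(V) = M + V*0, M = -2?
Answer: 2809/4 ≈ 702.25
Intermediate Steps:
F(V) = -2 (F(V) = -2 + V*0 = -2 + 0 = -2)
z = 49/2 (z = (-53 + 4)/(0 - 2) = -49/(-2) = -49*(-½) = 49/2 ≈ 24.500)
(-51 + z)² = (-51 + 49/2)² = (-53/2)² = 2809/4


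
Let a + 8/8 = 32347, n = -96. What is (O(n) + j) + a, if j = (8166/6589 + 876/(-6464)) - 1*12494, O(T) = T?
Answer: 210370164209/10647824 ≈ 19757.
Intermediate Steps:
a = 32346 (a = -1 + 32347 = 32346)
j = -133022159791/10647824 (j = (8166*(1/6589) + 876*(-1/6464)) - 12494 = (8166/6589 - 219/1616) - 12494 = 11753265/10647824 - 12494 = -133022159791/10647824 ≈ -12493.)
(O(n) + j) + a = (-96 - 133022159791/10647824) + 32346 = -134044350895/10647824 + 32346 = 210370164209/10647824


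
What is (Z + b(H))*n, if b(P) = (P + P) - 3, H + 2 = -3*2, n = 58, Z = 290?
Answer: 15718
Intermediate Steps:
H = -8 (H = -2 - 3*2 = -2 - 6 = -8)
b(P) = -3 + 2*P (b(P) = 2*P - 3 = -3 + 2*P)
(Z + b(H))*n = (290 + (-3 + 2*(-8)))*58 = (290 + (-3 - 16))*58 = (290 - 19)*58 = 271*58 = 15718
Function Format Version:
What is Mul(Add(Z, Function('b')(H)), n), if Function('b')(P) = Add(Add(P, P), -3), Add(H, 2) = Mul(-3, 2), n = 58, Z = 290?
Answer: 15718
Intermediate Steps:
H = -8 (H = Add(-2, Mul(-3, 2)) = Add(-2, -6) = -8)
Function('b')(P) = Add(-3, Mul(2, P)) (Function('b')(P) = Add(Mul(2, P), -3) = Add(-3, Mul(2, P)))
Mul(Add(Z, Function('b')(H)), n) = Mul(Add(290, Add(-3, Mul(2, -8))), 58) = Mul(Add(290, Add(-3, -16)), 58) = Mul(Add(290, -19), 58) = Mul(271, 58) = 15718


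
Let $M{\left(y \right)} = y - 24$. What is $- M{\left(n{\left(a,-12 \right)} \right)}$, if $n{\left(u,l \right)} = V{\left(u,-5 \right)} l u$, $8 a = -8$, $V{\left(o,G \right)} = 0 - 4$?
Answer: $72$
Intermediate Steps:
$V{\left(o,G \right)} = -4$
$a = -1$ ($a = \frac{1}{8} \left(-8\right) = -1$)
$n{\left(u,l \right)} = - 4 l u$
$M{\left(y \right)} = -24 + y$
$- M{\left(n{\left(a,-12 \right)} \right)} = - (-24 - \left(-48\right) \left(-1\right)) = - (-24 - 48) = \left(-1\right) \left(-72\right) = 72$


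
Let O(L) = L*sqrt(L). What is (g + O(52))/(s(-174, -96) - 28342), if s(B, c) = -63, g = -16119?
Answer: 16119/28405 - 8*sqrt(13)/2185 ≈ 0.55427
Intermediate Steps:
O(L) = L**(3/2)
(g + O(52))/(s(-174, -96) - 28342) = (-16119 + 52**(3/2))/(-63 - 28342) = (-16119 + 104*sqrt(13))/(-28405) = (-16119 + 104*sqrt(13))*(-1/28405) = 16119/28405 - 8*sqrt(13)/2185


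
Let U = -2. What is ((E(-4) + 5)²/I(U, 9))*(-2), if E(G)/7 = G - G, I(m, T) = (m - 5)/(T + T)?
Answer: 900/7 ≈ 128.57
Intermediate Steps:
I(m, T) = (-5 + m)/(2*T) (I(m, T) = (-5 + m)/((2*T)) = (-5 + m)*(1/(2*T)) = (-5 + m)/(2*T))
E(G) = 0 (E(G) = 7*(G - G) = 7*0 = 0)
((E(-4) + 5)²/I(U, 9))*(-2) = ((0 + 5)²/(((½)*(-5 - 2)/9)))*(-2) = (5²/(((½)*(⅑)*(-7))))*(-2) = (25/(-7/18))*(-2) = (25*(-18/7))*(-2) = -450/7*(-2) = 900/7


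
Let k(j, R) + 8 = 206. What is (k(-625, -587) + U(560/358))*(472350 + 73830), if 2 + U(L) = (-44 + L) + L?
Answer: 15166326240/179 ≈ 8.4728e+7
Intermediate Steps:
k(j, R) = 198 (k(j, R) = -8 + 206 = 198)
U(L) = -46 + 2*L (U(L) = -2 + ((-44 + L) + L) = -2 + (-44 + 2*L) = -46 + 2*L)
(k(-625, -587) + U(560/358))*(472350 + 73830) = (198 + (-46 + 2*(560/358)))*(472350 + 73830) = (198 + (-46 + 2*(560*(1/358))))*546180 = (198 + (-46 + 2*(280/179)))*546180 = (198 + (-46 + 560/179))*546180 = (198 - 7674/179)*546180 = (27768/179)*546180 = 15166326240/179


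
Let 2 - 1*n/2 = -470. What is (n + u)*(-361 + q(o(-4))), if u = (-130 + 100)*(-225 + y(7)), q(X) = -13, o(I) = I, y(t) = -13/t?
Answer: -20288752/7 ≈ -2.8984e+6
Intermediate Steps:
n = 944 (n = 4 - 2*(-470) = 4 + 940 = 944)
u = 47640/7 (u = (-130 + 100)*(-225 - 13/7) = -30*(-225 - 13*1/7) = -30*(-225 - 13/7) = -30*(-1588/7) = 47640/7 ≈ 6805.7)
(n + u)*(-361 + q(o(-4))) = (944 + 47640/7)*(-361 - 13) = (54248/7)*(-374) = -20288752/7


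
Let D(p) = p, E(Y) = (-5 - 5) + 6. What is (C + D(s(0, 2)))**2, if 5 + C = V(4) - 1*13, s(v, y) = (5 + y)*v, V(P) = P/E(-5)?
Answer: 361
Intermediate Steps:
E(Y) = -4 (E(Y) = -10 + 6 = -4)
V(P) = -P/4 (V(P) = P/(-4) = P*(-1/4) = -P/4)
s(v, y) = v*(5 + y)
C = -19 (C = -5 + (-1/4*4 - 1*13) = -5 + (-1 - 13) = -5 - 14 = -19)
(C + D(s(0, 2)))**2 = (-19 + 0*(5 + 2))**2 = (-19 + 0*7)**2 = (-19 + 0)**2 = (-19)**2 = 361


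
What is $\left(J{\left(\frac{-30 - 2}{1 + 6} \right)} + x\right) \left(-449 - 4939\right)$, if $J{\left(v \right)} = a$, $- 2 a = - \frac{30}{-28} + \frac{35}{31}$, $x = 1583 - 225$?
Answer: $- \frac{1586481783}{217} \approx -7.311 \cdot 10^{6}$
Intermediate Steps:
$x = 1358$ ($x = 1583 - 225 = 1358$)
$a = - \frac{955}{868}$ ($a = - \frac{- \frac{30}{-28} + \frac{35}{31}}{2} = - \frac{\left(-30\right) \left(- \frac{1}{28}\right) + 35 \cdot \frac{1}{31}}{2} = - \frac{\frac{15}{14} + \frac{35}{31}}{2} = \left(- \frac{1}{2}\right) \frac{955}{434} = - \frac{955}{868} \approx -1.1002$)
$J{\left(v \right)} = - \frac{955}{868}$
$\left(J{\left(\frac{-30 - 2}{1 + 6} \right)} + x\right) \left(-449 - 4939\right) = \left(- \frac{955}{868} + 1358\right) \left(-449 - 4939\right) = \frac{1177789}{868} \left(-5388\right) = - \frac{1586481783}{217}$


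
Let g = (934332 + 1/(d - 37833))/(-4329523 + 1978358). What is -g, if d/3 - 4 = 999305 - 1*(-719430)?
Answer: 4782269959489/12034165317360 ≈ 0.39739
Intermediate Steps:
d = 5156217 (d = 12 + 3*(999305 - 1*(-719430)) = 12 + 3*(999305 + 719430) = 12 + 3*1718735 = 12 + 5156205 = 5156217)
g = -4782269959489/12034165317360 (g = (934332 + 1/(5156217 - 37833))/(-4329523 + 1978358) = (934332 + 1/5118384)/(-2351165) = (934332 + 1/5118384)*(-1/2351165) = (4782269959489/5118384)*(-1/2351165) = -4782269959489/12034165317360 ≈ -0.39739)
-g = -1*(-4782269959489/12034165317360) = 4782269959489/12034165317360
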